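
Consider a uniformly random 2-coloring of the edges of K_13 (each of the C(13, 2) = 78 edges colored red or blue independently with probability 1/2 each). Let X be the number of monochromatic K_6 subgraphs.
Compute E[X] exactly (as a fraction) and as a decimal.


Let X = Σ_S X_S over the C(13, 6) = 1716 subsets S of size 6, where X_S = 1 if the K_6 on S is monochromatic.
For a fixed S, the K_6 on S has C(6, 2) = 15 edges. P[all 15 edges red] = (1/2)^15, and likewise for blue, so P[monochromatic] = 2·(1/2)^15 = 2^{1 − 15} = 1/16384.
By linearity: E[X] = C(13, 6) · 2^{1 − 15} = 1716 · 1/16384 = 429/4096.
Numerically: E[X] ≈ 0.1047.

E[X] = C(13,6)·2^(1−C(6,2)) = 429/4096 ≈ 0.1047.


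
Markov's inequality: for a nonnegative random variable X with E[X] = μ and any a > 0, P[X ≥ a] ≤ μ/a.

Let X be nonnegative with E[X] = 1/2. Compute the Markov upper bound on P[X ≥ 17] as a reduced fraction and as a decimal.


μ = E[X] = 1/2, a = 17.
Markov: P[X ≥ 17] ≤ μ/a = (1/2)/17 = 1/34.
Numerically: ≈ 0.02941.
(Since a = 17 > μ = 0.50000, the bound 1/34 is < 1 and informative.)

P[X ≥ 17] ≤ 1/34 ≈ 0.02941.


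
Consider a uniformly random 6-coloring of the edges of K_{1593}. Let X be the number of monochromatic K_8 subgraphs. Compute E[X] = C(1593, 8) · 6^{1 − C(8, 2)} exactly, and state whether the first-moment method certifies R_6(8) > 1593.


E[X] = C(1593, 8) · 6^{1 − 28} = 1010555394551193970323 · 6^{−27} = 1010555394551193970323/1023490369077469249536.
As a reduced fraction: E[X] = 37427977575970147049/37907050706572935168 ≈ 0.98736.
Is E[X] < 1? YES.
Since E[X] < 1, there exists a 6-coloring of K_{1593} with no monochromatic K_8; hence R_6(8) > 1593.

E[X] = 37427977575970147049/37907050706572935168 ≈ 0.98736; E[X] < 1, so R_6(8) > 1593.


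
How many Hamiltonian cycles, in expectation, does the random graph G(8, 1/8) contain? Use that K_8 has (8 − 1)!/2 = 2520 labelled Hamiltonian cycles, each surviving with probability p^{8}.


K_8 has (8 − 1)!/2 = 2520 labelled Hamiltonian cycles.
For each such Hamiltonian cycle H, let X_H = 1 if all 8 edges of H are present in G. Then P[X_H = 1] = p^{8} = (1/8)^{8} = 1/16777216.
Summing the indicators: E[X] = Σ_H E[X_H] = 2520 · p^{8} = 2520 · 1/16777216 = 315/2097152.
Numerically: E[X] ≈ 0.00015.

E[X] = 2520 · (1/8)^{8} = 315/2097152 ≈ 0.00015.


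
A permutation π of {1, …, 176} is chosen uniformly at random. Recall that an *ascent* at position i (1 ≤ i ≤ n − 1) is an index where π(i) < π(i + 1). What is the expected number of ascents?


Write X = Σ X_I over i = 1, …, 175, with X_I the indicator of one ascent.
There are 175 indicators.
For each fixed i, the pair (π(i), π(i+1)) is a uniformly random ordered pair of distinct values from {1, …, 176}; by symmetry P[π(i) < π(i+1)] = 1/2.
By linearity: E[X] = 175 · (1/2) = (176 − 1) · (1/2) = 175/2 ≈ 87.500000.

E[X] = 175/2 = 87.500000.


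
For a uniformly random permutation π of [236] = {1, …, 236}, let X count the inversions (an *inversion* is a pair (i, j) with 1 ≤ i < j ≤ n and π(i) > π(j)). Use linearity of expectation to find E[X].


Write X = Σ X_I over the C(236, 2) = 27730 pairs i < j, with X_I the indicator of one inversion.
There are 27730 indicators.
For each fixed pair i < j, the values π(i) and π(j) are two distinct elements of {1, …, 236} in uniformly random order; by symmetry P[π(i) > π(j)] = 1/2.
By linearity: E[X] = 27730 · (1/2) = C(236, 2) · (1/2) = 27730/2 = 13865 ≈ 13865.0000.

E[X] = 13865 = 13865.0000.


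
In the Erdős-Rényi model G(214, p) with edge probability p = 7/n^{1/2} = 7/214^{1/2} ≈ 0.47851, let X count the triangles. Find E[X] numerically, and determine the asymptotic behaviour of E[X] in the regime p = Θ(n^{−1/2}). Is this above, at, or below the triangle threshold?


Number of potential triangles: C(214, 3) = 1610564.
Each occurs with probability p³ ≈ (0.47851)³ ≈ 1.09565408e-01.
By linearity: E[X] = C(214, 3)·p³ ≈ 1610564 · 1.09565408e-01 ≈ 176462.101657.
Since α = 1/2 < 1, p = c/n^{1/2} ≫ 1/n is above the triangle threshold p ~ 1/n. Asymptotically E[X] ~ (c³/6)·n^{3(1−α)} = (7³/6)·n^{1.5} → ∞; triangles are abundant w.h.p.

E[X] ≈ 176462.101657; in regime p = Θ(1/n^{1/2}) E[X] diverges (above the triangle threshold p ~ 1/n).


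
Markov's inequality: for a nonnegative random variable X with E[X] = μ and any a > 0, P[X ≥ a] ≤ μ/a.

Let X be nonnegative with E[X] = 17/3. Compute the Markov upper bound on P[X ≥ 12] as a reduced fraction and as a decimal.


μ = E[X] = 17/3, a = 12.
Markov: P[X ≥ 12] ≤ μ/a = (17/3)/12 = 17/36.
Numerically: ≈ 0.4722.
(Since a = 12 > μ = 5.6667, the bound 17/36 is < 1 and informative.)

P[X ≥ 12] ≤ 17/36 ≈ 0.4722.


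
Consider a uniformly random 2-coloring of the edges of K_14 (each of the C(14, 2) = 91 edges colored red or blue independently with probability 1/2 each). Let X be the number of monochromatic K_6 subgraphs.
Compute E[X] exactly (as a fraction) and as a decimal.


Let X = Σ_S X_S over the C(14, 6) = 3003 subsets S of size 6, where X_S = 1 if the K_6 on S is monochromatic.
For a fixed S, the K_6 on S has C(6, 2) = 15 edges. P[all 15 edges red] = (1/2)^15, and likewise for blue, so P[monochromatic] = 2·(1/2)^15 = 2^{1 − 15} = 1/16384.
By linearity: E[X] = C(14, 6) · 2^{1 − 15} = 3003 · 1/16384 = 3003/16384.
Numerically: E[X] ≈ 0.1833.

E[X] = C(14,6)·2^(1−C(6,2)) = 3003/16384 ≈ 0.1833.


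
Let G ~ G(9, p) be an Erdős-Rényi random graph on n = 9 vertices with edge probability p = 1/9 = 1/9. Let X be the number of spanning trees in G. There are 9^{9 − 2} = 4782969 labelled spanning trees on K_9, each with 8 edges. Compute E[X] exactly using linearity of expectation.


K_9 has 9^{9 − 2} = 4782969 labelled spanning trees.
For each such spanning tree H, let X_H = 1 if all 8 edges of H are present in G. Then P[X_H = 1] = p^{8} = (1/9)^{8} = 1/43046721.
By linearity: E[X] = Σ_H E[X_H] = 4782969 · p^{8} = 4782969 · 1/43046721 = 1/9.
Numerically: E[X] ≈ 0.1111.

E[X] = 4782969 · (1/9)^{8} = 1/9 ≈ 0.1111.


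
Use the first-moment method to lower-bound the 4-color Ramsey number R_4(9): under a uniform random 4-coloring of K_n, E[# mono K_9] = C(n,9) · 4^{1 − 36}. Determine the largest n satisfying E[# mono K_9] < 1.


We need C(n, 9) · 4^{1 − 36} < 1, i.e. C(n, 9) < 4^{36 − 1} = 1180591620717411303424.
Check values of n near the boundary:
  n = 913: C(913, 9) = 1167605542753639808390; 1167605542753639808390 < 1180591620717411303424? YES
  n = 914: C(914, 9) = 1179217089587653905932; 1179217089587653905932 < 1180591620717411303424? YES
  n = 915: C(915, 9) = 1190931166636537885130; 1190931166636537885130 < 1180591620717411303424? NO
  n = 916: C(916, 9) = 1202748565202942340440; 1202748565202942340440 < 1180591620717411303424? NO
The largest n with C(n, 9) < 1180591620717411303424 is n = 914 (where E[X] = 294804272396913476483/295147905179352825856 ≈ 0.999). Hence R_4(9) > 914, i.e. R_4(9) ≥ 915.

Largest n = 914; hence R_4(9) > 914.


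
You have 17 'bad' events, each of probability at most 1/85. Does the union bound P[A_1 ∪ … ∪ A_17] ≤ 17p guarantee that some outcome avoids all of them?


Union bound: P[∪_{i=1}^{17} A_i] ≤ Σ_i P[A_i] ≤ 17·p = 17·(1/85) = 1/5.
Numerically: 1/5 ≈ 0.2000.
Is 1/5 < 1? YES.
Since P[∪ A_i] ≤ 1/5 < 1, the complement has P[∩ A_i^c] ≥ 1 − 1/5 = 4/5 > 0, so some outcome avoids every A_i.

17·p = 1/5 ≈ 0.2000; existence CERTIFIED by the union bound.


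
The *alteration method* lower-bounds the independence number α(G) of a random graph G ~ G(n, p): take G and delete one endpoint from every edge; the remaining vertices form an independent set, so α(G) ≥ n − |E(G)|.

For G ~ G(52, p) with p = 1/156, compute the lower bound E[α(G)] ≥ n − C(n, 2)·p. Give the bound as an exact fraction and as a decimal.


E[|E(G)|] = C(52, 2)·p = 1326 · (1/156) = 17/2.
E[α(G)] ≥ n − E[|E(G)|] = 52 − 17/2 = 87/2.
Numerically: ≈ 43.500.
(This is only a lower bound; the true E[α(G)] may be larger.)

E[α(G)] ≥ 87/2 ≈ 43.500.


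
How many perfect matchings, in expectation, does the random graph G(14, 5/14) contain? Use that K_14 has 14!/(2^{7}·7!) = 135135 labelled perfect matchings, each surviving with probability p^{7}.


K_14 has 14!/(2^{7}·7!) = 135135 labelled perfect matchings.
For each such perfect matching H, let X_H = 1 if all 7 edges of H are present in G. Then P[X_H = 1] = p^{7} = (5/14)^{7} = 78125/105413504.
By linearity of expectation: E[X] = Σ_H E[X_H] = 135135 · p^{7} = 135135 · 78125/105413504 = 1508203125/15059072.
Numerically: E[X] ≈ 100.2.

E[X] = 135135 · (5/14)^{7} = 1508203125/15059072 ≈ 100.2.


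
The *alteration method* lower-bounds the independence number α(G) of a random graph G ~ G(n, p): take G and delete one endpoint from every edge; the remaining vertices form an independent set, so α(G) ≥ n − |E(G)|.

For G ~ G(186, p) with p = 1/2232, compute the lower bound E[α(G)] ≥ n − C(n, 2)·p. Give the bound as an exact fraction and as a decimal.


E[|E(G)|] = C(186, 2)·p = 17205 · (1/2232) = 185/24.
E[α(G)] ≥ n − E[|E(G)|] = 186 − 185/24 = 4279/24.
Numerically: ≈ 178.2917.
(This is only a lower bound; the true E[α(G)] may be larger.)

E[α(G)] ≥ 4279/24 ≈ 178.2917.


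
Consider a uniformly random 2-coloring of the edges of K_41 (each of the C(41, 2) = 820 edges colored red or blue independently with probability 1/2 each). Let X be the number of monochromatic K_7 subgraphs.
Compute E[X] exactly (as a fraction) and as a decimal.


Let X = Σ_S X_S over the C(41, 7) = 22481940 subsets S of size 7, where X_S = 1 if the K_7 on S is monochromatic.
For a fixed S, the K_7 on S has C(7, 2) = 21 edges. P[all 21 edges red] = (1/2)^21, and likewise for blue, so P[monochromatic] = 2·(1/2)^21 = 2^{1 − 21} = 1/1048576.
By linearity: E[X] = C(41, 7) · 2^{1 − 21} = 22481940 · 1/1048576 = 5620485/262144.
Numerically: E[X] ≈ 21.440.

E[X] = C(41,7)·2^(1−C(7,2)) = 5620485/262144 ≈ 21.440.


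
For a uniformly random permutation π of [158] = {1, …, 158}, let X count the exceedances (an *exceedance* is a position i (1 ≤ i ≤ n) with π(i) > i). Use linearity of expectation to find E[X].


Write X = Σ_{i=1}^{158} X_i, where X_i = 1_{π(i) > i}.
For each fixed i, π(i) is uniform over {1, …, 158} (marginal of a uniform permutation), so P[π(i) > i] = (n − i)/n. Summing: Σ_{i=1}^{158} (n − i)/n = (0 + 1 + … + 157)/158 = 158(158 − 1)/(2·158) = (158 − 1)/2.
Hence E[X] = Σ_{i=1}^{158} (158 − i)/158 = 157/2 ≈ 78.500000.

E[X] = 157/2 = 78.500000.


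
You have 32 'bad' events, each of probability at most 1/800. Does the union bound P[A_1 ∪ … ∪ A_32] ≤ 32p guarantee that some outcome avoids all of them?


Union bound: P[∪_{i=1}^{32} A_i] ≤ Σ_i P[A_i] ≤ 32·p = 32·(1/800) = 1/25.
Numerically: 1/25 ≈ 0.04000.
Is 1/25 < 1? YES.
Since P[∪ A_i] ≤ 1/25 < 1, the complement has P[∩ A_i^c] ≥ 1 − 1/25 = 24/25 > 0, so some outcome avoids every A_i.

32·p = 1/25 ≈ 0.04000; existence CERTIFIED by the union bound.


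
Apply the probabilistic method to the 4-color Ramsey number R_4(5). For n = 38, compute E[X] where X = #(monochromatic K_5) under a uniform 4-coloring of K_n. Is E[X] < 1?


E[X] = C(38, 5) · 4^{1 − 10} = 501942 · 4^{−9} = 501942/262144.
As a reduced fraction: E[X] = 250971/131072 ≈ 1.9147568.
Is E[X] < 1? NO.
Since E[X] ≥ 1, the first-moment bound is inconclusive at n = 38; it does NOT by itself certify R_4(5) > 38.

E[X] = 250971/131072 ≈ 1.9147568; E[X] ≥ 1; first-moment method inconclusive here.


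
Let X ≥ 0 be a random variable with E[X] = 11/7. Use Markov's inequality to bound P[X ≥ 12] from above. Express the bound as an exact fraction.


μ = E[X] = 11/7, a = 12.
Markov: P[X ≥ 12] ≤ μ/a = (11/7)/12 = 11/84.
Numerically: ≈ 0.13095.
(Since a = 12 > μ = 1.57143, the bound 11/84 is < 1 and informative.)

P[X ≥ 12] ≤ 11/84 ≈ 0.13095.


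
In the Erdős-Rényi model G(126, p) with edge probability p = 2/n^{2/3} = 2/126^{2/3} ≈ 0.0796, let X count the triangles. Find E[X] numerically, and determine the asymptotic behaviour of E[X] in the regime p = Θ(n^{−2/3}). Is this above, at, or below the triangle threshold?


Number of potential triangles: C(126, 3) = 325500.
Each occurs with probability p³ ≈ (0.0796)³ ≈ 5.03905e-04.
By linearity: E[X] = C(126, 3)·p³ ≈ 325500 · 5.03905e-04 ≈ 164.021.
Since α = 2/3 < 1, p = c/n^{2/3} ≫ 1/n is above the triangle threshold p ~ 1/n. Asymptotically E[X] ~ (c³/6)·n^{3(1−α)} = (2³/6)·n^{1} → ∞; triangles are abundant w.h.p.

E[X] ≈ 164.021; in regime p = Θ(1/n^{2/3}) E[X] diverges (above the triangle threshold p ~ 1/n).


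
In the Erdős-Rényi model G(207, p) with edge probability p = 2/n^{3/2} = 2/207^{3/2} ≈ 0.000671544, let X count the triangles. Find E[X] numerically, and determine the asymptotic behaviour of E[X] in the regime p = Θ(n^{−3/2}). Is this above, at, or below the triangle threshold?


Number of potential triangles: C(207, 3) = 1456935.
Each occurs with probability p³ ≈ (0.000671544)³ ≈ 3.02847109e-10.
By linearity: E[X] = C(207, 3)·p³ ≈ 1456935 · 3.02847109e-10 ≈ 0.000441.
Since α = 3/2 > 1, p = c/n^{3/2} = o(1/n) is below the triangle threshold p ~ 1/n. Asymptotically E[X] ~ (c³/6)·n^{3(1−α)} = (2³/6)·n^{-1.5} → 0, so by Markov's inequality G has no triangles w.h.p.

E[X] ≈ 0.000441; in regime p = Θ(1/n^{3/2}) E[X] tends to 0 (below the triangle threshold p ~ 1/n).


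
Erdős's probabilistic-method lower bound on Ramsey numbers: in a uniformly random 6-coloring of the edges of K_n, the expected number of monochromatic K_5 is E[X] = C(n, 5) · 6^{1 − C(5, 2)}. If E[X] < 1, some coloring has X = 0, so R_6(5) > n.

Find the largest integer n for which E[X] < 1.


We need C(n, 5) · 6^{1 − 10} < 1, i.e. C(n, 5) < 6^{10 − 1} = 10077696.
Check values of n near the boundary:
  n = 65: C(65, 5) = 8259888; 8259888 < 10077696? YES
  n = 66: C(66, 5) = 8936928; 8936928 < 10077696? YES
  n = 67: C(67, 5) = 9657648; 9657648 < 10077696? YES
  n = 68: C(68, 5) = 10424128; 10424128 < 10077696? NO
The largest n with C(n, 5) < 10077696 is n = 67 (where E[X] = 67067/69984 ≈ 0.9583190). Hence R_6(5) > 67, i.e. R_6(5) ≥ 68.

Largest n = 67; hence R_6(5) > 67.


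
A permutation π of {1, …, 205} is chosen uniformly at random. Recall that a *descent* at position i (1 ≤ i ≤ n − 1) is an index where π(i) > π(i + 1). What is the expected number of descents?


Write X = Σ X_I over i = 1, …, 204, with X_I the indicator of one descent.
There are 204 indicators.
For each fixed i, the pair (π(i), π(i+1)) is a uniformly random ordered pair of distinct values from {1, …, 205}; by symmetry P[π(i) > π(i+1)] = 1/2.
By linearity: E[X] = 204 · (1/2) = (205 − 1) · (1/2) = 102 ≈ 102.000000.

E[X] = 102 = 102.000000.


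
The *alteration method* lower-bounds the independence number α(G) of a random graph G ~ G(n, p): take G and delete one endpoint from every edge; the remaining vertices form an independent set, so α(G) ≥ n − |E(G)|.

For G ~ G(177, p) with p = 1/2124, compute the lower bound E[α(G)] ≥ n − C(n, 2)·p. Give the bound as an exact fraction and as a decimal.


E[|E(G)|] = C(177, 2)·p = 15576 · (1/2124) = 22/3.
E[α(G)] ≥ n − E[|E(G)|] = 177 − 22/3 = 509/3.
Numerically: ≈ 169.667.
(This is only a lower bound; the true E[α(G)] may be larger.)

E[α(G)] ≥ 509/3 ≈ 169.667.


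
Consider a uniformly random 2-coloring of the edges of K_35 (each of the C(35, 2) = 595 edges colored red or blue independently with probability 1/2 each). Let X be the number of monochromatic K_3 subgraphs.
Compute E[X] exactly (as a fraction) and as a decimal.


Let X = Σ_S X_S over the C(35, 3) = 6545 subsets S of size 3, where X_S = 1 if the K_3 on S is monochromatic.
For a fixed S, the K_3 on S has C(3, 2) = 3 edges. P[all 3 edges red] = (1/2)^3, and likewise for blue, so P[monochromatic] = 2·(1/2)^3 = 2^{1 − 3} = 1/4.
Summing: E[X] = C(35, 3) · 2^{1 − 3} = 6545 · 1/4 = 6545/4.
Numerically: E[X] ≈ 1636.2500.

E[X] = C(35,3)·2^(1−C(3,2)) = 6545/4 ≈ 1636.2500.


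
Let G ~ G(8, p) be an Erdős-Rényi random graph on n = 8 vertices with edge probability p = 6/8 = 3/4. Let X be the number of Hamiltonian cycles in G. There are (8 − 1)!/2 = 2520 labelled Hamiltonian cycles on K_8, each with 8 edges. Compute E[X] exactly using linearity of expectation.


K_8 has (8 − 1)!/2 = 2520 labelled Hamiltonian cycles.
For each such Hamiltonian cycle H, let X_H = 1 if all 8 edges of H are present in G. Then P[X_H = 1] = p^{8} = (3/4)^{8} = 6561/65536.
By linearity: E[X] = Σ_H E[X_H] = 2520 · p^{8} = 2520 · 6561/65536 = 2066715/8192.
Numerically: E[X] ≈ 252.3.

E[X] = 2520 · (3/4)^{8} = 2066715/8192 ≈ 252.3.


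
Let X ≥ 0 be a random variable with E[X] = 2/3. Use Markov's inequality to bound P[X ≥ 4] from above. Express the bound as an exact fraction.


μ = E[X] = 2/3, a = 4.
Markov: P[X ≥ 4] ≤ μ/a = (2/3)/4 = 1/6.
Numerically: ≈ 0.167.
(Since a = 4 > μ = 0.667, the bound 1/6 is < 1 and informative.)

P[X ≥ 4] ≤ 1/6 ≈ 0.167.


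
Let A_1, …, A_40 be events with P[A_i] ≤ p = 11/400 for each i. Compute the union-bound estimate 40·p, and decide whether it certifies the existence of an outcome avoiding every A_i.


Union bound: P[∪_{i=1}^{40} A_i] ≤ Σ_i P[A_i] ≤ 40·p = 40·(11/400) = 11/10.
Numerically: 11/10 ≈ 1.1000.
Is 11/10 < 1? NO.
Since the bound 11/10 is ≥ 1, the union bound is uninformative here; it does NOT by itself certify existence.

40·p = 11/10 ≈ 1.1000; existence NOT certified by the union bound.


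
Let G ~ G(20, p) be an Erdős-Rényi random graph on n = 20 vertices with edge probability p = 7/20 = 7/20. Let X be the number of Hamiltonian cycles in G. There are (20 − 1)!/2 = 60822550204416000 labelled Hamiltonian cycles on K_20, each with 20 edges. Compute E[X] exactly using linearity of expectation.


K_20 has (20 − 1)!/2 = 60822550204416000 labelled Hamiltonian cycles.
For each such Hamiltonian cycle H, let X_H = 1 if all 20 edges of H are present in G. Then P[X_H = 1] = p^{20} = (7/20)^{20} = 79792266297612001/104857600000000000000000000.
By linearity: E[X] = Σ_H E[X_H] = 60822550204416000 · p^{20} = 60822550204416000 · 79792266297612001/104857600000000000000000000 = 1184855742873690605203907421/25600000000000000000.
Numerically: E[X] ≈ 4.62834e+07.

E[X] = 60822550204416000 · (7/20)^{20} = 1184855742873690605203907421/25600000000000000000 ≈ 4.62834e+07.


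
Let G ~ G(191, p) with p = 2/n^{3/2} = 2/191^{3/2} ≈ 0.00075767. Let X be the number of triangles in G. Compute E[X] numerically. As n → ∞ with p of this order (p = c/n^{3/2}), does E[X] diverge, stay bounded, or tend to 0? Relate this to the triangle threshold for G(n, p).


Number of potential triangles: C(191, 3) = 1143135.
Each occurs with probability p³ ≈ (0.00075767)³ ≈ 4.3495050e-10.
By linearity: E[X] = C(191, 3)·p³ ≈ 1143135 · 4.3495050e-10 ≈ 0.00050.
Since α = 3/2 > 1, p = c/n^{3/2} = o(1/n) is below the triangle threshold p ~ 1/n. Asymptotically E[X] ~ (c³/6)·n^{3(1−α)} = (2³/6)·n^{-1.5} → 0, so by Markov's inequality G has no triangles w.h.p.

E[X] ≈ 0.00050; in regime p = Θ(1/n^{3/2}) E[X] tends to 0 (below the triangle threshold p ~ 1/n).


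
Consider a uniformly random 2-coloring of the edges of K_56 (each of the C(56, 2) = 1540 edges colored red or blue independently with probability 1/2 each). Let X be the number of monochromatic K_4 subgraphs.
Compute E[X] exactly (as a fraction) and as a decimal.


Let X = Σ_S X_S over the C(56, 4) = 367290 subsets S of size 4, where X_S = 1 if the K_4 on S is monochromatic.
For a fixed S, the K_4 on S has C(4, 2) = 6 edges. P[all 6 edges red] = (1/2)^6, and likewise for blue, so P[monochromatic] = 2·(1/2)^6 = 2^{1 − 6} = 1/32.
By linearity of expectation: E[X] = C(56, 4) · 2^{1 − 6} = 367290 · 1/32 = 183645/16.
Numerically: E[X] ≈ 11477.8125.

E[X] = C(56,4)·2^(1−C(4,2)) = 183645/16 ≈ 11477.8125.


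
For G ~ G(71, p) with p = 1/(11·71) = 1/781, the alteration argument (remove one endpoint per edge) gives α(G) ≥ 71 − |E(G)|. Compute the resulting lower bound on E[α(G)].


E[|E(G)|] = C(71, 2)·p = 2485 · (1/781) = 35/11.
E[α(G)] ≥ n − E[|E(G)|] = 71 − 35/11 = 746/11.
Numerically: ≈ 67.8182.
(This is only a lower bound; the true E[α(G)] may be larger.)

E[α(G)] ≥ 746/11 ≈ 67.8182.


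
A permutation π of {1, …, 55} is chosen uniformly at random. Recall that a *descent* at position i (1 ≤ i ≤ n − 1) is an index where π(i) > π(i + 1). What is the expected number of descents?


Write X = Σ X_I over i = 1, …, 54, with X_I the indicator of one descent.
There are 54 indicators.
For each fixed i, the pair (π(i), π(i+1)) is a uniformly random ordered pair of distinct values from {1, …, 55}; by symmetry P[π(i) > π(i+1)] = 1/2.
By linearity: E[X] = 54 · (1/2) = (55 − 1) · (1/2) = 27 ≈ 27.000.

E[X] = 27 = 27.000.


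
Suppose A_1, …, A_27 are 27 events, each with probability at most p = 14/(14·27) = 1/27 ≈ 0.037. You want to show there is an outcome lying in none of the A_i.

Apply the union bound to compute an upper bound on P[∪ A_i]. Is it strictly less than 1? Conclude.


Union bound: P[∪_{i=1}^{27} A_i] ≤ Σ_i P[A_i] ≤ 27·p = 27·(1/27) = 1.
Numerically: 1 ≈ 1.000.
Is 1 < 1? NO.
Since the bound 1 is ≥ 1, the union bound is uninformative here; it does NOT by itself certify existence.

27·p = 1 ≈ 1.000; existence NOT certified by the union bound.


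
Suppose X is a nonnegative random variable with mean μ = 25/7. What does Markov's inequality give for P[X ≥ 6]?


μ = E[X] = 25/7, a = 6.
Markov: P[X ≥ 6] ≤ μ/a = (25/7)/6 = 25/42.
Numerically: ≈ 0.5952.
(Since a = 6 > μ = 3.5714, the bound 25/42 is < 1 and informative.)

P[X ≥ 6] ≤ 25/42 ≈ 0.5952.


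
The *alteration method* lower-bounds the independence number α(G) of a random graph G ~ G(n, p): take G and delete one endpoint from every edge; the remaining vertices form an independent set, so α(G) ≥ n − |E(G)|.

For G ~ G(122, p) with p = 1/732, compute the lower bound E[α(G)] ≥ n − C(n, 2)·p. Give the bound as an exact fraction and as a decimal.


E[|E(G)|] = C(122, 2)·p = 7381 · (1/732) = 121/12.
E[α(G)] ≥ n − E[|E(G)|] = 122 − 121/12 = 1343/12.
Numerically: ≈ 111.91667.
(This is only a lower bound; the true E[α(G)] may be larger.)

E[α(G)] ≥ 1343/12 ≈ 111.91667.


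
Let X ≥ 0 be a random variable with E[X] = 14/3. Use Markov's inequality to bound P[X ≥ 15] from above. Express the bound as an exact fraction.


μ = E[X] = 14/3, a = 15.
Markov: P[X ≥ 15] ≤ μ/a = (14/3)/15 = 14/45.
Numerically: ≈ 0.3111.
(Since a = 15 > μ = 4.6667, the bound 14/45 is < 1 and informative.)

P[X ≥ 15] ≤ 14/45 ≈ 0.3111.


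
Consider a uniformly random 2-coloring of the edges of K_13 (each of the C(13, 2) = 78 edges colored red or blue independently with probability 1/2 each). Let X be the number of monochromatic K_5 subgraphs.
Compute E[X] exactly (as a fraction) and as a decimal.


Let X = Σ_S X_S over the C(13, 5) = 1287 subsets S of size 5, where X_S = 1 if the K_5 on S is monochromatic.
For a fixed S, the K_5 on S has C(5, 2) = 10 edges. P[all 10 edges red] = (1/2)^10, and likewise for blue, so P[monochromatic] = 2·(1/2)^10 = 2^{1 − 10} = 1/512.
Summing: E[X] = C(13, 5) · 2^{1 − 10} = 1287 · 1/512 = 1287/512.
Numerically: E[X] ≈ 2.514.

E[X] = C(13,5)·2^(1−C(5,2)) = 1287/512 ≈ 2.514.


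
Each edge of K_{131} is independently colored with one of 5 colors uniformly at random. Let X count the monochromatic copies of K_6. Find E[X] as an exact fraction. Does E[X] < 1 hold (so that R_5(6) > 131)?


E[X] = C(131, 6) · 5^{1 − 15} = 6249655776 · 5^{−14} = 6249655776/6103515625.
As a reduced fraction: E[X] = 6249655776/6103515625 ≈ 1.0239436.
Is E[X] < 1? NO.
Since E[X] ≥ 1, the first-moment bound is inconclusive at n = 131; it does NOT by itself certify R_5(6) > 131.

E[X] = 6249655776/6103515625 ≈ 1.0239436; E[X] ≥ 1; first-moment method inconclusive here.


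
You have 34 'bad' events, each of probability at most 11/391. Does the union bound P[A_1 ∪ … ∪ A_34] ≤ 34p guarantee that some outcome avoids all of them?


Union bound: P[∪_{i=1}^{34} A_i] ≤ Σ_i P[A_i] ≤ 34·p = 34·(11/391) = 22/23.
Numerically: 22/23 ≈ 0.956522.
Is 22/23 < 1? YES.
Since P[∪ A_i] ≤ 22/23 < 1, the complement has P[∩ A_i^c] ≥ 1 − 22/23 = 1/23 > 0, so some outcome avoids every A_i.

34·p = 22/23 ≈ 0.956522; existence CERTIFIED by the union bound.


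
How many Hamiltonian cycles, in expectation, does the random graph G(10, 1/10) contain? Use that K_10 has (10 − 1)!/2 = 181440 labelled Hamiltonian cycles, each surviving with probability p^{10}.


K_10 has (10 − 1)!/2 = 181440 labelled Hamiltonian cycles.
For each such Hamiltonian cycle H, let X_H = 1 if all 10 edges of H are present in G. Then P[X_H = 1] = p^{10} = (1/10)^{10} = 1/10000000000.
Summing the indicators: E[X] = Σ_H E[X_H] = 181440 · p^{10} = 181440 · 1/10000000000 = 567/31250000.
Numerically: E[X] ≈ 1.8144e-05.

E[X] = 181440 · (1/10)^{10} = 567/31250000 ≈ 1.8144e-05.


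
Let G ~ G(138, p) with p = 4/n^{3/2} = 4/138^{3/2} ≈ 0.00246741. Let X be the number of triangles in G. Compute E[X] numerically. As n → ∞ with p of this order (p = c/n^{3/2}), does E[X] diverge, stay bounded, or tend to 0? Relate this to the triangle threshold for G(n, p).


Number of potential triangles: C(138, 3) = 428536.
Each occurs with probability p³ ≈ (0.00246741)³ ≈ 1.50218730e-08.
By linearity: E[X] = C(138, 3)·p³ ≈ 428536 · 1.50218730e-08 ≈ 0.006437.
Since α = 3/2 > 1, p = c/n^{3/2} = o(1/n) is below the triangle threshold p ~ 1/n. Asymptotically E[X] ~ (c³/6)·n^{3(1−α)} = (4³/6)·n^{-1.5} → 0, so by Markov's inequality G has no triangles w.h.p.

E[X] ≈ 0.006437; in regime p = Θ(1/n^{3/2}) E[X] tends to 0 (below the triangle threshold p ~ 1/n).


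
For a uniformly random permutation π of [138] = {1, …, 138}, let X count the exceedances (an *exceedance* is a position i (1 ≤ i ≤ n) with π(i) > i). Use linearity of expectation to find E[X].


Write X = Σ_{i=1}^{138} X_i, where X_i = 1_{π(i) > i}.
For each fixed i, π(i) is uniform over {1, …, 138} (marginal of a uniform permutation), so P[π(i) > i] = (n − i)/n. Summing: Σ_{i=1}^{138} (n − i)/n = (0 + 1 + … + 137)/138 = 138(138 − 1)/(2·138) = (138 − 1)/2.
Hence E[X] = Σ_{i=1}^{138} (138 − i)/138 = 137/2 ≈ 68.500000.

E[X] = 137/2 = 68.500000.


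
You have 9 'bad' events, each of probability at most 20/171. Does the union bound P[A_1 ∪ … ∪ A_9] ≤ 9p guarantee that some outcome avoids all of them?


Union bound: P[∪_{i=1}^{9} A_i] ≤ Σ_i P[A_i] ≤ 9·p = 9·(20/171) = 20/19.
Numerically: 20/19 ≈ 1.0526.
Is 20/19 < 1? NO.
Since the bound 20/19 is ≥ 1, the union bound is uninformative here; it does NOT by itself certify existence.

9·p = 20/19 ≈ 1.0526; existence NOT certified by the union bound.


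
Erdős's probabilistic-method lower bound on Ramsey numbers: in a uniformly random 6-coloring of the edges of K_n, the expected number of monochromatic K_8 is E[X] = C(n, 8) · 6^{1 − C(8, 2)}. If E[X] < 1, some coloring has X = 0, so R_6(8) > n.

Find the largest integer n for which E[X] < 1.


We need C(n, 8) · 6^{1 − 28} < 1, i.e. C(n, 8) < 6^{28 − 1} = 1023490369077469249536.
Check values of n near the boundary:
  n = 1590: C(1590, 8) = 995397314198933813310; 995397314198933813310 < 1023490369077469249536? YES
  n = 1591: C(1591, 8) = 1000427749141189953870; 1000427749141189953870 < 1023490369077469249536? YES
  n = 1592: C(1592, 8) = 1005480414540892933435; 1005480414540892933435 < 1023490369077469249536? YES
  n = 1593: C(1593, 8) = 1010555394551193970323; 1010555394551193970323 < 1023490369077469249536? YES
  n = 1594: C(1594, 8) = 1015652773590544255167; 1015652773590544255167 < 1023490369077469249536? YES
  n = 1595: C(1595, 8) = 1020772636343363633895; 1020772636343363633895 < 1023490369077469249536? YES
  n = 1596: C(1596, 8) = 1025915067760710553965; 1025915067760710553965 < 1023490369077469249536? NO
  n = 1597: C(1597, 8) = 1031080153060953275445; 1031080153060953275445 < 1023490369077469249536? NO
  n = 1598: C(1598, 8) = 1036267977730442348529; 1036267977730442348529 < 1023490369077469249536? NO
The largest n with C(n, 8) < 1023490369077469249536 is n = 1595 (where E[X] = 113419181815929292655/113721152119718805504 ≈ 0.997). Hence R_6(8) > 1595, i.e. R_6(8) ≥ 1596.

Largest n = 1595; hence R_6(8) > 1595.


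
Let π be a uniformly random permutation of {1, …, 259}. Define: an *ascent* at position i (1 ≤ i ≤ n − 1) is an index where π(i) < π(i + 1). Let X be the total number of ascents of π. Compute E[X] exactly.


Write X = Σ X_I over i = 1, …, 258, with X_I the indicator of one ascent.
There are 258 indicators.
For each fixed i, the pair (π(i), π(i+1)) is a uniformly random ordered pair of distinct values from {1, …, 259}; by symmetry P[π(i) < π(i+1)] = 1/2.
By linearity: E[X] = 258 · (1/2) = (259 − 1) · (1/2) = 129 ≈ 129.00000.

E[X] = 129 = 129.00000.


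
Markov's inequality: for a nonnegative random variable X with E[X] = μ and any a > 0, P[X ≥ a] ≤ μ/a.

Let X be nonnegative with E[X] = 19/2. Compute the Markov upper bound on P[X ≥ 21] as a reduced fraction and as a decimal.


μ = E[X] = 19/2, a = 21.
Markov: P[X ≥ 21] ≤ μ/a = (19/2)/21 = 19/42.
Numerically: ≈ 0.452.
(Since a = 21 > μ = 9.500, the bound 19/42 is < 1 and informative.)

P[X ≥ 21] ≤ 19/42 ≈ 0.452.


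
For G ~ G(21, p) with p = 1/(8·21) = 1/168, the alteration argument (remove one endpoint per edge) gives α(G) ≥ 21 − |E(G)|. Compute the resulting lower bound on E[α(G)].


E[|E(G)|] = C(21, 2)·p = 210 · (1/168) = 5/4.
E[α(G)] ≥ n − E[|E(G)|] = 21 − 5/4 = 79/4.
Numerically: ≈ 19.750.
(This is only a lower bound; the true E[α(G)] may be larger.)

E[α(G)] ≥ 79/4 ≈ 19.750.


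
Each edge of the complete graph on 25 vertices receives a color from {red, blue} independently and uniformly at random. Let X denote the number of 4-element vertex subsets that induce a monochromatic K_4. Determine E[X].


Let X = Σ_S X_S over the C(25, 4) = 12650 subsets S of size 4, where X_S = 1 if the K_4 on S is monochromatic.
For a fixed S, the K_4 on S has C(4, 2) = 6 edges. P[all 6 edges red] = (1/2)^6, and likewise for blue, so P[monochromatic] = 2·(1/2)^6 = 2^{1 − 6} = 1/32.
Summing: E[X] = C(25, 4) · 2^{1 − 6} = 12650 · 1/32 = 6325/16.
Numerically: E[X] ≈ 395.312500.

E[X] = C(25,4)·2^(1−C(4,2)) = 6325/16 ≈ 395.312500.


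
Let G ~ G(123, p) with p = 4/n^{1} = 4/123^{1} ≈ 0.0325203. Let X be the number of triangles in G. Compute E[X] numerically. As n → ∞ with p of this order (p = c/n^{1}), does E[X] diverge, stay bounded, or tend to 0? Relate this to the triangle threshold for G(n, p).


Number of potential triangles: C(123, 3) = 302621.
Each occurs with probability p³ ≈ (0.0325203)³ ≈ 3.43925708e-05.
By linearity: E[X] = C(123, 3)·p³ ≈ 302621 · 3.43925708e-05 ≈ 10.407914.
Here α = 1, so p = 4/n is exactly at the triangle threshold p ~ 1/n. Asymptotically E[X] → c³/6 = 4³/6 = 32/3 ≈ 10.666667, a bounded constant. In this regime the triangle count is asymptotically Poisson(c³/6).

E[X] ≈ 10.407914; in regime p = Θ(1/n^{1}) E[X] stays bounded (at the triangle threshold p ~ 1/n).


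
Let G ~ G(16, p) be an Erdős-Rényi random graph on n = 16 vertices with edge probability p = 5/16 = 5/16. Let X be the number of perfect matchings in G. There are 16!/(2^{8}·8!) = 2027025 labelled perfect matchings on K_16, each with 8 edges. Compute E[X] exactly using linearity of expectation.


K_16 has 16!/(2^{8}·8!) = 2027025 labelled perfect matchings.
For each such perfect matching H, let X_H = 1 if all 8 edges of H are present in G. Then P[X_H = 1] = p^{8} = (5/16)^{8} = 390625/4294967296.
Summing the indicators: E[X] = Σ_H E[X_H] = 2027025 · p^{8} = 2027025 · 390625/4294967296 = 791806640625/4294967296.
Numerically: E[X] ≈ 184.357.

E[X] = 2027025 · (5/16)^{8} = 791806640625/4294967296 ≈ 184.357.


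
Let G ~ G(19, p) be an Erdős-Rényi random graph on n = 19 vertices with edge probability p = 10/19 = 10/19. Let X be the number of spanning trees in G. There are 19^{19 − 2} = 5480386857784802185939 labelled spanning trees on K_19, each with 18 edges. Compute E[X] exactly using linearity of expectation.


K_19 has 19^{19 − 2} = 5480386857784802185939 labelled spanning trees.
For each such spanning tree H, let X_H = 1 if all 18 edges of H are present in G. Then P[X_H = 1] = p^{18} = (10/19)^{18} = 1000000000000000000/104127350297911241532841.
By linearity: E[X] = Σ_H E[X_H] = 5480386857784802185939 · p^{18} = 5480386857784802185939 · 1000000000000000000/104127350297911241532841 = 1000000000000000000/19.
Numerically: E[X] ≈ 5.26316e+16.

E[X] = 5480386857784802185939 · (10/19)^{18} = 1000000000000000000/19 ≈ 5.26316e+16.


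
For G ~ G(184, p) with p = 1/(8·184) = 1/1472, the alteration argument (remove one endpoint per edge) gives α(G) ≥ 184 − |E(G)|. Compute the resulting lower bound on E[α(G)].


E[|E(G)|] = C(184, 2)·p = 16836 · (1/1472) = 183/16.
E[α(G)] ≥ n − E[|E(G)|] = 184 − 183/16 = 2761/16.
Numerically: ≈ 172.5625.
(This is only a lower bound; the true E[α(G)] may be larger.)

E[α(G)] ≥ 2761/16 ≈ 172.5625.


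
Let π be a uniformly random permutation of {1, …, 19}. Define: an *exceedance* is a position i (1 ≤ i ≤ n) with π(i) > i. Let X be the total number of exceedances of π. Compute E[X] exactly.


Write X = Σ_{i=1}^{19} X_i, where X_i = 1_{π(i) > i}.
For each fixed i, π(i) is uniform over {1, …, 19} (marginal of a uniform permutation), so P[π(i) > i] = (n − i)/n. Summing: Σ_{i=1}^{19} (n − i)/n = (0 + 1 + … + 18)/19 = 19(19 − 1)/(2·19) = (19 − 1)/2.
Hence E[X] = Σ_{i=1}^{19} (19 − i)/19 = 9 ≈ 9.000.

E[X] = 9 = 9.000.


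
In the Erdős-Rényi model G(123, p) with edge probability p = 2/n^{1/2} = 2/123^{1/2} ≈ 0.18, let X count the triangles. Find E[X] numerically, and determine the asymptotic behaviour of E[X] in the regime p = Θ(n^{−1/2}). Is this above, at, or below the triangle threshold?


Number of potential triangles: C(123, 3) = 302621.
Each occurs with probability p³ ≈ (0.18)³ ≈ 5.86452e-03.
By linearity: E[X] = C(123, 3)·p³ ≈ 302621 · 5.86452e-03 ≈ 1774.726.
Since α = 1/2 < 1, p = c/n^{1/2} ≫ 1/n is above the triangle threshold p ~ 1/n. Asymptotically E[X] ~ (c³/6)·n^{3(1−α)} = (2³/6)·n^{1.5} → ∞; triangles are abundant w.h.p.

E[X] ≈ 1774.726; in regime p = Θ(1/n^{1/2}) E[X] diverges (above the triangle threshold p ~ 1/n).


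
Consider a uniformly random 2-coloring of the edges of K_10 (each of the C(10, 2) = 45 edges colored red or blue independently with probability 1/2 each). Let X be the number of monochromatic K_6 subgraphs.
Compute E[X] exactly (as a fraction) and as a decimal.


Let X = Σ_S X_S over the C(10, 6) = 210 subsets S of size 6, where X_S = 1 if the K_6 on S is monochromatic.
For a fixed S, the K_6 on S has C(6, 2) = 15 edges. P[all 15 edges red] = (1/2)^15, and likewise for blue, so P[monochromatic] = 2·(1/2)^15 = 2^{1 − 15} = 1/16384.
By linearity: E[X] = C(10, 6) · 2^{1 − 15} = 210 · 1/16384 = 105/8192.
Numerically: E[X] ≈ 0.01282.

E[X] = C(10,6)·2^(1−C(6,2)) = 105/8192 ≈ 0.01282.


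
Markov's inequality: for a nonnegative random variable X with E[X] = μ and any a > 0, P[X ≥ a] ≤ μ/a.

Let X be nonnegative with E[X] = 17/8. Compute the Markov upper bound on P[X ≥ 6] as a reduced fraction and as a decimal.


μ = E[X] = 17/8, a = 6.
Markov: P[X ≥ 6] ≤ μ/a = (17/8)/6 = 17/48.
Numerically: ≈ 0.354.
(Since a = 6 > μ = 2.125, the bound 17/48 is < 1 and informative.)

P[X ≥ 6] ≤ 17/48 ≈ 0.354.


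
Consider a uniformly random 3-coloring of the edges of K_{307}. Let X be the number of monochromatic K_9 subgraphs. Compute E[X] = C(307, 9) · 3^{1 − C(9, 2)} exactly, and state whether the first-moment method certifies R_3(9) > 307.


E[X] = C(307, 9) · 3^{1 − 36} = 59303278327292350 · 3^{−35} = 59303278327292350/50031545098999707.
As a reduced fraction: E[X] = 59303278327292350/50031545098999707 ≈ 1.1853.
Is E[X] < 1? NO.
Since E[X] ≥ 1, the first-moment bound is inconclusive at n = 307; it does NOT by itself certify R_3(9) > 307.

E[X] = 59303278327292350/50031545098999707 ≈ 1.1853; E[X] ≥ 1; first-moment method inconclusive here.


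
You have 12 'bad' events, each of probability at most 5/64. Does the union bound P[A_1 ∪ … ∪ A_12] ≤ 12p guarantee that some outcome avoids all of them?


Union bound: P[∪_{i=1}^{12} A_i] ≤ Σ_i P[A_i] ≤ 12·p = 12·(5/64) = 15/16.
Numerically: 15/16 ≈ 0.9375.
Is 15/16 < 1? YES.
Since P[∪ A_i] ≤ 15/16 < 1, the complement has P[∩ A_i^c] ≥ 1 − 15/16 = 1/16 > 0, so some outcome avoids every A_i.

12·p = 15/16 ≈ 0.9375; existence CERTIFIED by the union bound.


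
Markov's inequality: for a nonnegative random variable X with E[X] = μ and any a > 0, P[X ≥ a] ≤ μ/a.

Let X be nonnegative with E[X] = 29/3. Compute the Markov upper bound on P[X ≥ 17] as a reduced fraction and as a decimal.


μ = E[X] = 29/3, a = 17.
Markov: P[X ≥ 17] ≤ μ/a = (29/3)/17 = 29/51.
Numerically: ≈ 0.5686.
(Since a = 17 > μ = 9.6667, the bound 29/51 is < 1 and informative.)

P[X ≥ 17] ≤ 29/51 ≈ 0.5686.


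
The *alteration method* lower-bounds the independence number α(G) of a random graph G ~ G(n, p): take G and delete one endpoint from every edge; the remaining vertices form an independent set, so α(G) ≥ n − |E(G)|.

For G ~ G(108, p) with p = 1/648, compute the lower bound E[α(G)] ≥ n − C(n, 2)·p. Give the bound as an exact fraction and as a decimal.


E[|E(G)|] = C(108, 2)·p = 5778 · (1/648) = 107/12.
E[α(G)] ≥ n − E[|E(G)|] = 108 − 107/12 = 1189/12.
Numerically: ≈ 99.0833.
(This is only a lower bound; the true E[α(G)] may be larger.)

E[α(G)] ≥ 1189/12 ≈ 99.0833.


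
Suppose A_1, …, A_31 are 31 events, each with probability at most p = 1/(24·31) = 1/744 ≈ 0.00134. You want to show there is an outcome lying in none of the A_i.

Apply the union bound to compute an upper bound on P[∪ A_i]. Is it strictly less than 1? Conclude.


Union bound: P[∪_{i=1}^{31} A_i] ≤ Σ_i P[A_i] ≤ 31·p = 31·(1/744) = 1/24.
Numerically: 1/24 ≈ 0.04167.
Is 1/24 < 1? YES.
Since P[∪ A_i] ≤ 1/24 < 1, the complement has P[∩ A_i^c] ≥ 1 − 1/24 = 23/24 > 0, so some outcome avoids every A_i.

31·p = 1/24 ≈ 0.04167; existence CERTIFIED by the union bound.


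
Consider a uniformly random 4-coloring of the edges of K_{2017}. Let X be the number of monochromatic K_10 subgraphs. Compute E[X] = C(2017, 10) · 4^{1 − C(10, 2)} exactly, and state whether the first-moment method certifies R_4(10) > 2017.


E[X] = C(2017, 10) · 4^{1 − 45} = 300324964434452596180990448 · 4^{−44} = 300324964434452596180990448/309485009821345068724781056.
As a reduced fraction: E[X] = 18770310277153287261311903/19342813113834066795298816 ≈ 0.97040.
Is E[X] < 1? YES.
Since E[X] < 1, there exists a 4-coloring of K_{2017} with no monochromatic K_10; hence R_4(10) > 2017.

E[X] = 18770310277153287261311903/19342813113834066795298816 ≈ 0.97040; E[X] < 1, so R_4(10) > 2017.


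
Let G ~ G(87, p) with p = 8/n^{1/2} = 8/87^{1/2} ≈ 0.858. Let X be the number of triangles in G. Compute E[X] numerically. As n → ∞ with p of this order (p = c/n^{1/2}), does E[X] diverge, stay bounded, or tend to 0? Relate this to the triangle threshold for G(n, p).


Number of potential triangles: C(87, 3) = 105995.
Each occurs with probability p³ ≈ (0.858)³ ≈ 6.30944e-01.
By linearity: E[X] = C(87, 3)·p³ ≈ 105995 · 6.30944e-01 ≈ 66876.950.
Since α = 1/2 < 1, p = c/n^{1/2} ≫ 1/n is above the triangle threshold p ~ 1/n. Asymptotically E[X] ~ (c³/6)·n^{3(1−α)} = (8³/6)·n^{1.5} → ∞; triangles are abundant w.h.p.

E[X] ≈ 66876.950; in regime p = Θ(1/n^{1/2}) E[X] diverges (above the triangle threshold p ~ 1/n).
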